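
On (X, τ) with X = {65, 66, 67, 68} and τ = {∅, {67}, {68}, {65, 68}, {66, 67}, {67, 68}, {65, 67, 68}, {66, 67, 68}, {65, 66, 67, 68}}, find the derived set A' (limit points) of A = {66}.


A' = ∅

For each x ∈ X, list the open sets U ∈ τ with x ∈ U, then check whether U ∩ (A ∖ {x}) ≠ ∅ for every such U.
  x = 65: open {65, 68} ∋ x has {65, 68} ∩ (A ∖ {65}) = ∅, so x is NOT a limit point.
  x = 66: open {66, 67} ∋ x has {66, 67} ∩ (A ∖ {66}) = ∅, so x is NOT a limit point.
  x = 67: open {67} ∋ x has {67} ∩ (A ∖ {67}) = ∅, so x is NOT a limit point.
  x = 68: open {68} ∋ x has {68} ∩ (A ∖ {68}) = ∅, so x is NOT a limit point.
Collecting: A' = ∅.


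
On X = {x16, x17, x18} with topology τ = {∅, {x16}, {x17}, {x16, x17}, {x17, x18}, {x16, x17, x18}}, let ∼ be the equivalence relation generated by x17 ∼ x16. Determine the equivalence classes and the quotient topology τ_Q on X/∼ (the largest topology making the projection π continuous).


X/∼ = {[x16=x17], [x18]}; |τ_Q| = 3.

Equivalence classes: [x16=x17], [x18].
Quotient map π: X → X/∼ sends x16 ↦ [x16=x17], x17 ↦ [x16=x17], x18 ↦ [x18].
For each subset V ⊆ X/∼, compute π^{-1}(V) ⊆ X and check whether π^{-1}(V) ∈ τ. V is open in τ_Q iff π^{-1}(V) ∈ τ.
  V = {}: π^{-1}(V) = ∅ ∈ τ ✓.
  V = {[x16=x17]}: π^{-1}(V) = {x16, x17} ∈ τ ✓.
  V = {[x18]}: π^{-1}(V) = {x18} ∉ τ ✗.
  V = {[x16=x17], [x18]}: π^{-1}(V) = {x16, x17, x18} ∈ τ ✓.
Open sets in the quotient: τ_Q = {{}, {[x16=x17]}, {[x16=x17], [x18]}} (3 elements).


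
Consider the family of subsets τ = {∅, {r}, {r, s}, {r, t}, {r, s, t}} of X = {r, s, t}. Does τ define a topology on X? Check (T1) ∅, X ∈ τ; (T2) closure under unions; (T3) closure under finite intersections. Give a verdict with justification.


τ IS a topology on X.

Axiom (T1): ∅ ∈ τ? Yes; X ∈ τ? Yes.
Axiom (T2/T3): check pairwise unions and intersections of members of τ.
All pairwise intersections and unions checked — each lies in τ. Therefore τ satisfies (T1), (T2), (T3): it IS a topology on X.


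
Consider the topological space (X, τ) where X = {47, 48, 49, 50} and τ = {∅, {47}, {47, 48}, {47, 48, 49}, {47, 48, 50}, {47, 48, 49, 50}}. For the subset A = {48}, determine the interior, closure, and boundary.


int(A) = ∅, cl(A) = {48, 49, 50}, ∂A = {48, 49, 50}.

Closed sets in (X, τ) are complements of opens:
  closed(X, τ) = {∅, {49}, {50}, {49, 50}, {48, 49, 50}, {47, 48, 49, 50}}.
int(A) = ⋃ {U ∈ τ : U ⊆ A}. Opens contained in A: ∅.
Taking the union of these: int(A) = ∅.
cl(A) = ⋂ {C closed : A ⊆ C}. Closed sets containing A: {48, 49, 50}, {47, 48, 49, 50}.
Intersecting these: cl(A) = {48, 49, 50}.
∂A = cl(A) ∖ int(A) = {48, 49, 50} ∖ ∅ = {48, 49, 50}.


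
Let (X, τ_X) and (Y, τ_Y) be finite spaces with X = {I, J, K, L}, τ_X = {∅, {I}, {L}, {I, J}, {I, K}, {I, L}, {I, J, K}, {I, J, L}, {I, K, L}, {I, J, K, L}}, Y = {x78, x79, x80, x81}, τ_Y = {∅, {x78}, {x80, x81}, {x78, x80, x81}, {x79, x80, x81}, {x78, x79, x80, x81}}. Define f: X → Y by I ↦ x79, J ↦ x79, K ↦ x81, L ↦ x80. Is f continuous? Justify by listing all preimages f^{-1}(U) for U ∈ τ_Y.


f is NOT continuous.

Compute f^{-1}(U) for each U ∈ τ_Y:
  U = ∅: f^{-1}(U) = ∅ ∈ τ_X ✓.
  U = {x78}: f^{-1}(U) = ∅ ∈ τ_X ✓.
  U = {x80, x81}: f^{-1}(U) = {K, L} ∉ τ_X ✗.
  U = {x78, x80, x81}: f^{-1}(U) = {K, L} ∉ τ_X ✗.
  U = {x79, x80, x81}: f^{-1}(U) = {I, J, K, L} ∈ τ_X ✓.
  U = {x78, x79, x80, x81}: f^{-1}(U) = {I, J, K, L} ∈ τ_X ✓.
Found U = {x80, x81} with f^{-1}(U) = {K, L} not in τ_X. Therefore f is NOT continuous.


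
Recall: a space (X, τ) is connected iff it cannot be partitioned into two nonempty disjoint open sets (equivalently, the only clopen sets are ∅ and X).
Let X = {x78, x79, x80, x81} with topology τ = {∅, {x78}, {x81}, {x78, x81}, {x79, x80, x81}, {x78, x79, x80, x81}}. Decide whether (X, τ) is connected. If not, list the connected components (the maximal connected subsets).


(X, τ) is disconnected; components = [{x78}, {x79, x80, x81}].

Find clopen sets (U ∈ τ with X ∖ U ∈ τ):
  U = ∅, X ∖ U = {x78, x79, x80, x81} — both open, so U is clopen.
  U = {x78}, X ∖ U = {x79, x80, x81} — both open, so U is clopen.
  U = {x79, x80, x81}, X ∖ U = {x78} — both open, so U is clopen.
  U = {x78, x79, x80, x81}, X ∖ U = ∅ — both open, so U is clopen.
Nontrivial clopen(s) exist: e.g. {x78}. So (X, τ) is disconnected.
Compute connected components by grouping points that agree on all clopens:
  component: {x78}
  component: {x79, x80, x81}


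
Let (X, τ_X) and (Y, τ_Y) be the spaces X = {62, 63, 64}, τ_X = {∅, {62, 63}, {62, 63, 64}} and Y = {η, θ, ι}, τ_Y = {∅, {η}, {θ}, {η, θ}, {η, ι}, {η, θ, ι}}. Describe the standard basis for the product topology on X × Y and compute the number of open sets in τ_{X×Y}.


Basis B = {∅ × ∅, {62, 63} × {η}, {62, 63} × {θ}, {62, 63, 64} × {η}, {62, 63, 64} × {θ}, {62, 63} × {η, θ}, {62, 63} × {η, ι}, {62, 63} × {η, θ, ι}, {62, 63, 64} × {η, θ}, {62, 63, 64} × {η, ι}, {62, 63, 64} × {η, θ, ι}}; |τ_{X×Y}| = 18.

Enumerate products U × V with U ∈ τ_X, V ∈ τ_Y (deduplicated):
  ∅ × ∅ = {} (∅)
  {62, 63} × {η} = {(62,η), (63,η)}
  {62, 63} × {θ} = {(62,θ), (63,θ)}
  {62, 63, 64} × {η} = {(62,η), (63,η), (64,η)}
  {62, 63, 64} × {θ} = {(62,θ), (63,θ), (64,θ)}
  {62, 63} × {η, θ} = {(62,η), (62,θ), (63,η), (63,θ)}
  {62, 63} × {η, ι} = {(62,η), (62,ι), (63,η), (63,ι)}
  {62, 63} × {η, θ, ι} = {(62,η), (62,θ), (62,ι), (63,η), (63,θ), (63,ι)}
  {62, 63, 64} × {η, θ} = {(62,η), (62,θ), (63,η), (63,θ), (64,η), (64,θ)}
  {62, 63, 64} × {η, ι} = {(62,η), (62,ι), (63,η), (63,ι), (64,η), (64,ι)}
  {62, 63, 64} × {η, θ, ι} = {(62,η), (62,θ), (62,ι), (63,η), (63,θ), (63,ι), (64,η), (64,θ), (64,ι)}
These 11 distinct sets form the basis B.
Close under arbitrary unions to get τ_{X×Y}; counting gives |τ_{X×Y}| = 18.


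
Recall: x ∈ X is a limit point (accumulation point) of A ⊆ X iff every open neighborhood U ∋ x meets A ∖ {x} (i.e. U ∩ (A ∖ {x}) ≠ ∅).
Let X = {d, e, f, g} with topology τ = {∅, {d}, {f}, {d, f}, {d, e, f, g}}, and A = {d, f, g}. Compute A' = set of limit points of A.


A' = {e, g}

For each x ∈ X, list the open sets U ∈ τ with x ∈ U, then check whether U ∩ (A ∖ {x}) ≠ ∅ for every such U.
  x = d: open {d} ∋ x has {d} ∩ (A ∖ {d}) = ∅, so x is NOT a limit point.
  x = e: opens ∋ x are {d, e, f, g}; each meets A ∖ {e}, so x IS a limit point.
  x = f: open {f} ∋ x has {f} ∩ (A ∖ {f}) = ∅, so x is NOT a limit point.
  x = g: opens ∋ x are {d, e, f, g}; each meets A ∖ {g}, so x IS a limit point.
Collecting: A' = {e, g}.


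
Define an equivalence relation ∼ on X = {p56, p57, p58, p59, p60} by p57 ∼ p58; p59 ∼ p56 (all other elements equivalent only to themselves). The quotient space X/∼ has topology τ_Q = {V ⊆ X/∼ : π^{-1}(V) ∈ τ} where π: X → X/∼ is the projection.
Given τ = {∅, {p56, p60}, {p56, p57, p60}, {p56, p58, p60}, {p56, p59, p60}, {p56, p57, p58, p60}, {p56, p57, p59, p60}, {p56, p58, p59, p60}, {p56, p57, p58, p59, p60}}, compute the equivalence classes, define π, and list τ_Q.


X/∼ = {[p56=p59], [p57=p58], [p60]}; |τ_Q| = 3.

Equivalence classes: [p56=p59], [p57=p58], [p60].
Quotient map π: X → X/∼ sends p56 ↦ [p56=p59], p57 ↦ [p57=p58], p58 ↦ [p57=p58], p59 ↦ [p56=p59], p60 ↦ [p60].
For each subset V ⊆ X/∼, compute π^{-1}(V) ⊆ X and check whether π^{-1}(V) ∈ τ. V is open in τ_Q iff π^{-1}(V) ∈ τ.
  V = {}: π^{-1}(V) = ∅ ∈ τ ✓.
  V = {[p56=p59]}: π^{-1}(V) = {p56, p59} ∉ τ ✗.
  V = {[p57=p58]}: π^{-1}(V) = {p57, p58} ∉ τ ✗.
  V = {[p56=p59], [p57=p58]}: π^{-1}(V) = {p56, p57, p58, p59} ∉ τ ✗.
  V = {[p60]}: π^{-1}(V) = {p60} ∉ τ ✗.
  V = {[p56=p59], [p60]}: π^{-1}(V) = {p56, p59, p60} ∈ τ ✓.
  V = {[p57=p58], [p60]}: π^{-1}(V) = {p57, p58, p60} ∉ τ ✗.
  V = {[p56=p59], [p57=p58], [p60]}: π^{-1}(V) = {p56, p57, p58, p59, p60} ∈ τ ✓.
Open sets in the quotient: τ_Q = {{}, {[p56=p59], [p60]}, {[p56=p59], [p57=p58], [p60]}} (3 elements).


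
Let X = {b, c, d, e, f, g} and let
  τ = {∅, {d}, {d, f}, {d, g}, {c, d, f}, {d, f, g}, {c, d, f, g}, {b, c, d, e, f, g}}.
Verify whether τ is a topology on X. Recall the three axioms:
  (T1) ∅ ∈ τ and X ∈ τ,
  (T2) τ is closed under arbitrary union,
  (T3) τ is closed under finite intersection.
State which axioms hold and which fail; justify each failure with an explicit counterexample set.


τ IS a topology on X.

Axiom (T1): ∅ ∈ τ? Yes; X ∈ τ? Yes.
Axiom (T2/T3): check pairwise unions and intersections of members of τ.
All pairwise intersections and unions checked — each lies in τ. Therefore τ satisfies (T1), (T2), (T3): it IS a topology on X.


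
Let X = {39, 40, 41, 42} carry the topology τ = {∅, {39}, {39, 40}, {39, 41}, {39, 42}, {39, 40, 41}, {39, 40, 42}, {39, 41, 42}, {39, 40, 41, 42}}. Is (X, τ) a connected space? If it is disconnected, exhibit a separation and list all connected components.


(X, τ) is connected.

Find clopen sets (U ∈ τ with X ∖ U ∈ τ):
  U = ∅, X ∖ U = {39, 40, 41, 42} — both open, so U is clopen.
  U = {39, 40, 41, 42}, X ∖ U = ∅ — both open, so U is clopen.
Only trivial clopens (∅ and X) exist, so (X, τ) is connected.
Compute connected components by grouping points that agree on all clopens:
  component: {39, 40, 41, 42}


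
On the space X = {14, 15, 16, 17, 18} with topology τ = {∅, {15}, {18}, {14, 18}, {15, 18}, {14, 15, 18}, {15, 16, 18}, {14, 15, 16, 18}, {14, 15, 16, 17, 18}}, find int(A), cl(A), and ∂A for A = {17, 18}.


int(A) = {18}, cl(A) = {14, 16, 17, 18}, ∂A = {14, 16, 17}.

Closed sets in (X, τ) are complements of opens:
  closed(X, τ) = {∅, {17}, {14, 17}, {16, 17}, {14, 16, 17}, {15, 16, 17}, {14, 15, 16, 17}, {14, 16, 17, 18}, {14, 15, 16, 17, 18}}.
int(A) = ⋃ {U ∈ τ : U ⊆ A}. Opens contained in A: ∅, {18}.
Taking the union of these: int(A) = {18}.
cl(A) = ⋂ {C closed : A ⊆ C}. Closed sets containing A: {14, 16, 17, 18}, {14, 15, 16, 17, 18}.
Intersecting these: cl(A) = {14, 16, 17, 18}.
∂A = cl(A) ∖ int(A) = {14, 16, 17, 18} ∖ {18} = {14, 16, 17}.


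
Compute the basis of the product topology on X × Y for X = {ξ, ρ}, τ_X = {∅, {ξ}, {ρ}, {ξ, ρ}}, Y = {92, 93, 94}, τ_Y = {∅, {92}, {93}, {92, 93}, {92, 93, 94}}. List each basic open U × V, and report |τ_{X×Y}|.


Basis B = {∅ × ∅, {ξ} × {92}, {ξ} × {93}, {ρ} × {92}, {ρ} × {93}, {ξ} × {92, 93}, {ξ, ρ} × {92}, {ξ, ρ} × {93}, {ρ} × {92, 93}, {ξ} × {92, 93, 94}, {ρ} × {92, 93, 94}, {ξ, ρ} × {92, 93}, {ξ, ρ} × {92, 93, 94}}; |τ_{X×Y}| = 25.

Enumerate products U × V with U ∈ τ_X, V ∈ τ_Y (deduplicated):
  ∅ × ∅ = {} (∅)
  {ξ} × {92} = {(ξ,92)}
  {ξ} × {93} = {(ξ,93)}
  {ρ} × {92} = {(ρ,92)}
  {ρ} × {93} = {(ρ,93)}
  {ξ} × {92, 93} = {(ξ,92), (ξ,93)}
  {ξ, ρ} × {92} = {(ξ,92), (ρ,92)}
  {ξ, ρ} × {93} = {(ξ,93), (ρ,93)}
  {ρ} × {92, 93} = {(ρ,92), (ρ,93)}
  {ξ} × {92, 93, 94} = {(ξ,92), (ξ,93), (ξ,94)}
  {ρ} × {92, 93, 94} = {(ρ,92), (ρ,93), (ρ,94)}
  {ξ, ρ} × {92, 93} = {(ξ,92), (ξ,93), (ρ,92), (ρ,93)}
  {ξ, ρ} × {92, 93, 94} = {(ξ,92), (ξ,93), (ξ,94), (ρ,92), (ρ,93), (ρ,94)}
These 13 distinct sets form the basis B.
Close under arbitrary unions to get τ_{X×Y}; counting gives |τ_{X×Y}| = 25.


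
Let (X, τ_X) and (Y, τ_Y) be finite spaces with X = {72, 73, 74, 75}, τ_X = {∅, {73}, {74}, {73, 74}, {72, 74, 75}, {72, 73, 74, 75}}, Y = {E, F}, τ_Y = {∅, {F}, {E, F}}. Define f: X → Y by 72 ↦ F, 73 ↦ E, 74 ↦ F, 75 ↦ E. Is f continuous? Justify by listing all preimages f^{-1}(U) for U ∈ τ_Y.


f is NOT continuous.

Compute f^{-1}(U) for each U ∈ τ_Y:
  U = ∅: f^{-1}(U) = ∅ ∈ τ_X ✓.
  U = {F}: f^{-1}(U) = {72, 74} ∉ τ_X ✗.
  U = {E, F}: f^{-1}(U) = {72, 73, 74, 75} ∈ τ_X ✓.
Found U = {F} with f^{-1}(U) = {72, 74} not in τ_X. Therefore f is NOT continuous.


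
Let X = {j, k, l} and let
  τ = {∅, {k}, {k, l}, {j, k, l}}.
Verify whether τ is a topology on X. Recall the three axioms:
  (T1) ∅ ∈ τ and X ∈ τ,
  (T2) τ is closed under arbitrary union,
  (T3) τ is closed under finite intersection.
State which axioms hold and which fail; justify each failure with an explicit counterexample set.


τ IS a topology on X.

Axiom (T1): ∅ ∈ τ? Yes; X ∈ τ? Yes.
Axiom (T2/T3): check pairwise unions and intersections of members of τ.
All pairwise intersections and unions checked — each lies in τ. Therefore τ satisfies (T1), (T2), (T3): it IS a topology on X.


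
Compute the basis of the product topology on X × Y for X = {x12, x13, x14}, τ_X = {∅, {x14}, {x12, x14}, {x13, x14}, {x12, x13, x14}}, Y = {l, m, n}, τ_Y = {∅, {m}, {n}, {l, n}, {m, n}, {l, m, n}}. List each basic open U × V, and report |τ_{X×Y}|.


Basis B = {∅ × ∅, {x14} × {m}, {x14} × {n}, {x12, x14} × {m}, {x12, x14} × {n}, {x13, x14} × {m}, {x13, x14} × {n}, {x14} × {l, n}, {x14} × {m, n}, {x12, x13, x14} × {m}, {x12, x13, x14} × {n}, {x14} × {l, m, n}, {x12, x14} × {l, n}, {x12, x14} × {m, n}, {x13, x14} × {l, n}, {x13, x14} × {m, n}, {x12, x14} × {l, m, n}, {x12, x13, x14} × {l, n}, {x12, x13, x14} × {m, n}, {x13, x14} × {l, m, n}, {x12, x13, x14} × {l, m, n}}; |τ_{X×Y}| = 70.

Enumerate products U × V with U ∈ τ_X, V ∈ τ_Y (deduplicated):
  ∅ × ∅ = {} (∅)
  {x14} × {m} = {(x14,m)}
  {x14} × {n} = {(x14,n)}
  {x12, x14} × {m} = {(x12,m), (x14,m)}
  {x12, x14} × {n} = {(x12,n), (x14,n)}
  {x13, x14} × {m} = {(x13,m), (x14,m)}
  {x13, x14} × {n} = {(x13,n), (x14,n)}
  {x14} × {l, n} = {(x14,l), (x14,n)}
  {x14} × {m, n} = {(x14,m), (x14,n)}
  {x12, x13, x14} × {m} = {(x12,m), (x13,m), (x14,m)}
  {x12, x13, x14} × {n} = {(x12,n), (x13,n), (x14,n)}
  {x14} × {l, m, n} = {(x14,l), (x14,m), (x14,n)}
  {x12, x14} × {l, n} = {(x12,l), (x12,n), (x14,l), (x14,n)}
  {x12, x14} × {m, n} = {(x12,m), (x12,n), (x14,m), (x14,n)}
  {x13, x14} × {l, n} = {(x13,l), (x13,n), (x14,l), (x14,n)}
  {x13, x14} × {m, n} = {(x13,m), (x13,n), (x14,m), (x14,n)}
  {x12, x14} × {l, m, n} = {(x12,l), (x12,m), (x12,n), (x14,l), (x14,m), (x14,n)}
  {x12, x13, x14} × {l, n} = {(x12,l), (x12,n), (x13,l), (x13,n), (x14,l), (x14,n)}
  {x12, x13, x14} × {m, n} = {(x12,m), (x12,n), (x13,m), (x13,n), (x14,m), (x14,n)}
  {x13, x14} × {l, m, n} = {(x13,l), (x13,m), (x13,n), (x14,l), (x14,m), (x14,n)}
  {x12, x13, x14} × {l, m, n} = {(x12,l), (x12,m), (x12,n), (x13,l), (x13,m), (x13,n), (x14,l), (x14,m), (x14,n)}
These 21 distinct sets form the basis B.
Close under arbitrary unions to get τ_{X×Y}; counting gives |τ_{X×Y}| = 70.


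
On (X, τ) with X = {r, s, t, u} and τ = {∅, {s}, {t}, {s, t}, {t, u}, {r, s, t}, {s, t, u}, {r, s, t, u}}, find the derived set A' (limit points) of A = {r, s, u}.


A' = {r}

For each x ∈ X, list the open sets U ∈ τ with x ∈ U, then check whether U ∩ (A ∖ {x}) ≠ ∅ for every such U.
  x = r: opens ∋ x are {r, s, t}, {r, s, t, u}; each meets A ∖ {r}, so x IS a limit point.
  x = s: open {s} ∋ x has {s} ∩ (A ∖ {s}) = ∅, so x is NOT a limit point.
  x = t: open {t} ∋ x has {t} ∩ (A ∖ {t}) = ∅, so x is NOT a limit point.
  x = u: open {t, u} ∋ x has {t, u} ∩ (A ∖ {u}) = ∅, so x is NOT a limit point.
Collecting: A' = {r}.


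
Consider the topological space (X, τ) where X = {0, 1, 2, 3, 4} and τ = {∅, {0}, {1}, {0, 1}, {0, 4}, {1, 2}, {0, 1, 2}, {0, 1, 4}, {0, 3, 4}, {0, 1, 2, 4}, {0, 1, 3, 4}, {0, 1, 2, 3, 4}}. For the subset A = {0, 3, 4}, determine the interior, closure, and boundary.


int(A) = {0, 3, 4}, cl(A) = {0, 3, 4}, ∂A = ∅.

Closed sets in (X, τ) are complements of opens:
  closed(X, τ) = {∅, {2}, {3}, {1, 2}, {2, 3}, {3, 4}, {0, 3, 4}, {1, 2, 3}, {2, 3, 4}, {0, 2, 3, 4}, {1, 2, 3, 4}, {0, 1, 2, 3, 4}}.
int(A) = ⋃ {U ∈ τ : U ⊆ A}. Opens contained in A: ∅, {0}, {0, 4}, {0, 3, 4}.
Taking the union of these: int(A) = {0, 3, 4}.
cl(A) = ⋂ {C closed : A ⊆ C}. Closed sets containing A: {0, 3, 4}, {0, 2, 3, 4}, {0, 1, 2, 3, 4}.
Intersecting these: cl(A) = {0, 3, 4}.
∂A = cl(A) ∖ int(A) = {0, 3, 4} ∖ {0, 3, 4} = ∅.


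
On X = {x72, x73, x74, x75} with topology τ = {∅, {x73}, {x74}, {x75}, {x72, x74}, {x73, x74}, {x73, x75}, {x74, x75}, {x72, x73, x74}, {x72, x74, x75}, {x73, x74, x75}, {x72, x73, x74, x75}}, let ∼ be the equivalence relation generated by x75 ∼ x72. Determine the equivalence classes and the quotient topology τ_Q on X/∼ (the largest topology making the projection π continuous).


X/∼ = {[x72=x75], [x73], [x74]}; |τ_Q| = 6.

Equivalence classes: [x72=x75], [x73], [x74].
Quotient map π: X → X/∼ sends x72 ↦ [x72=x75], x73 ↦ [x73], x74 ↦ [x74], x75 ↦ [x72=x75].
For each subset V ⊆ X/∼, compute π^{-1}(V) ⊆ X and check whether π^{-1}(V) ∈ τ. V is open in τ_Q iff π^{-1}(V) ∈ τ.
  V = {}: π^{-1}(V) = ∅ ∈ τ ✓.
  V = {[x72=x75]}: π^{-1}(V) = {x72, x75} ∉ τ ✗.
  V = {[x73]}: π^{-1}(V) = {x73} ∈ τ ✓.
  V = {[x72=x75], [x73]}: π^{-1}(V) = {x72, x73, x75} ∉ τ ✗.
  V = {[x74]}: π^{-1}(V) = {x74} ∈ τ ✓.
  V = {[x72=x75], [x74]}: π^{-1}(V) = {x72, x74, x75} ∈ τ ✓.
  V = {[x73], [x74]}: π^{-1}(V) = {x73, x74} ∈ τ ✓.
  V = {[x72=x75], [x73], [x74]}: π^{-1}(V) = {x72, x73, x74, x75} ∈ τ ✓.
Open sets in the quotient: τ_Q = {{}, {[x73]}, {[x74]}, {[x72=x75], [x74]}, {[x73], [x74]}, {[x72=x75], [x73], [x74]}} (6 elements).


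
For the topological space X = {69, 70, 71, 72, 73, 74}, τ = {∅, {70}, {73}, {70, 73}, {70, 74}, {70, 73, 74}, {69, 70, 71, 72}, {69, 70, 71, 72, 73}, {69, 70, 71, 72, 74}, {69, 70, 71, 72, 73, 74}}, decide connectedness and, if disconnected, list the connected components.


(X, τ) is disconnected; components = [{73}, {69, 70, 71, 72, 74}].

Find clopen sets (U ∈ τ with X ∖ U ∈ τ):
  U = ∅, X ∖ U = {69, 70, 71, 72, 73, 74} — both open, so U is clopen.
  U = {73}, X ∖ U = {69, 70, 71, 72, 74} — both open, so U is clopen.
  U = {69, 70, 71, 72, 74}, X ∖ U = {73} — both open, so U is clopen.
  U = {69, 70, 71, 72, 73, 74}, X ∖ U = ∅ — both open, so U is clopen.
Nontrivial clopen(s) exist: e.g. {69, 70, 71, 72, 74}. So (X, τ) is disconnected.
Compute connected components by grouping points that agree on all clopens:
  component: {73}
  component: {69, 70, 71, 72, 74}


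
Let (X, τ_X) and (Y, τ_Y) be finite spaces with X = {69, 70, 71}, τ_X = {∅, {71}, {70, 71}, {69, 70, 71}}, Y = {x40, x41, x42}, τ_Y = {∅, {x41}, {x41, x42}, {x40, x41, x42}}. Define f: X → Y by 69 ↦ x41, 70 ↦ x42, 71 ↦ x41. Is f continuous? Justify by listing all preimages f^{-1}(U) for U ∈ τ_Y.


f is NOT continuous.

Compute f^{-1}(U) for each U ∈ τ_Y:
  U = ∅: f^{-1}(U) = ∅ ∈ τ_X ✓.
  U = {x41}: f^{-1}(U) = {69, 71} ∉ τ_X ✗.
  U = {x41, x42}: f^{-1}(U) = {69, 70, 71} ∈ τ_X ✓.
  U = {x40, x41, x42}: f^{-1}(U) = {69, 70, 71} ∈ τ_X ✓.
Found U = {x41} with f^{-1}(U) = {69, 71} not in τ_X. Therefore f is NOT continuous.


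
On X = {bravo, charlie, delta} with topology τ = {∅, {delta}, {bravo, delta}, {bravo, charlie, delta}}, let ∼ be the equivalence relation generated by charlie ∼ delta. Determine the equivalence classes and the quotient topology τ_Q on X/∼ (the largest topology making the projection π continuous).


X/∼ = {[bravo], [charlie=delta]}; |τ_Q| = 2.

Equivalence classes: [bravo], [charlie=delta].
Quotient map π: X → X/∼ sends bravo ↦ [bravo], charlie ↦ [charlie=delta], delta ↦ [charlie=delta].
For each subset V ⊆ X/∼, compute π^{-1}(V) ⊆ X and check whether π^{-1}(V) ∈ τ. V is open in τ_Q iff π^{-1}(V) ∈ τ.
  V = {}: π^{-1}(V) = ∅ ∈ τ ✓.
  V = {[bravo]}: π^{-1}(V) = {bravo} ∉ τ ✗.
  V = {[charlie=delta]}: π^{-1}(V) = {charlie, delta} ∉ τ ✗.
  V = {[bravo], [charlie=delta]}: π^{-1}(V) = {bravo, charlie, delta} ∈ τ ✓.
Open sets in the quotient: τ_Q = {{}, {[bravo], [charlie=delta]}} (2 elements).


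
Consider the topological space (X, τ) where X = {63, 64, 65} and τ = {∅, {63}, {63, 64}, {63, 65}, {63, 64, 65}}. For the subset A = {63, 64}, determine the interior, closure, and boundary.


int(A) = {63, 64}, cl(A) = {63, 64, 65}, ∂A = {65}.

Closed sets in (X, τ) are complements of opens:
  closed(X, τ) = {∅, {64}, {65}, {64, 65}, {63, 64, 65}}.
int(A) = ⋃ {U ∈ τ : U ⊆ A}. Opens contained in A: ∅, {63}, {63, 64}.
Taking the union of these: int(A) = {63, 64}.
cl(A) = ⋂ {C closed : A ⊆ C}. Closed sets containing A: {63, 64, 65}.
Intersecting these: cl(A) = {63, 64, 65}.
∂A = cl(A) ∖ int(A) = {63, 64, 65} ∖ {63, 64} = {65}.


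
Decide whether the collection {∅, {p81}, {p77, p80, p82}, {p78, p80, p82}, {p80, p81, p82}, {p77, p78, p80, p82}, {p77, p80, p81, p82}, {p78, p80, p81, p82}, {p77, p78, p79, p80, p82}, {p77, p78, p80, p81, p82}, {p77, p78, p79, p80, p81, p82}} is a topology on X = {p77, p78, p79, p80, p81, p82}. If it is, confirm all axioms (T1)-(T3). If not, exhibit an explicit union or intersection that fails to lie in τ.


τ is NOT a topology on X.

Axiom (T1): ∅ ∈ τ? Yes; X ∈ τ? Yes.
Axiom (T2/T3): check pairwise unions and intersections of members of τ.
Counterexample for (T3): {p77, p80, p82} ∩ {p78, p80, p82} = {p80, p82} ∉ τ. Therefore τ is NOT a topology.


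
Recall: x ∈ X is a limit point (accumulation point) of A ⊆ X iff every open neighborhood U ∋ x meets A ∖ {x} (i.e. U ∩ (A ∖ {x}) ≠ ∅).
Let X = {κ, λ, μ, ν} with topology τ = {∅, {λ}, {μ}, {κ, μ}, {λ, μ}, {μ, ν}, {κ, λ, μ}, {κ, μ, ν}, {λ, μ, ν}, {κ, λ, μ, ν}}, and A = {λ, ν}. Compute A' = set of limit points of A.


A' = ∅

For each x ∈ X, list the open sets U ∈ τ with x ∈ U, then check whether U ∩ (A ∖ {x}) ≠ ∅ for every such U.
  x = κ: open {κ, μ} ∋ x has {κ, μ} ∩ (A ∖ {κ}) = ∅, so x is NOT a limit point.
  x = λ: open {λ} ∋ x has {λ} ∩ (A ∖ {λ}) = ∅, so x is NOT a limit point.
  x = μ: open {μ} ∋ x has {μ} ∩ (A ∖ {μ}) = ∅, so x is NOT a limit point.
  x = ν: open {μ, ν} ∋ x has {μ, ν} ∩ (A ∖ {ν}) = ∅, so x is NOT a limit point.
Collecting: A' = ∅.


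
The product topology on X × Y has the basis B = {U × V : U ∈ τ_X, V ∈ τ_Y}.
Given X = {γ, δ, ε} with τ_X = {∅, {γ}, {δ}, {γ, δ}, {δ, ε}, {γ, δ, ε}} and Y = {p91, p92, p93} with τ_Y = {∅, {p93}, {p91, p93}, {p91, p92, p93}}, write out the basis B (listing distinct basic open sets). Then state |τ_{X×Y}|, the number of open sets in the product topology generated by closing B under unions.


Basis B = {∅ × ∅, {γ} × {p93}, {δ} × {p93}, {γ} × {p91, p93}, {γ, δ} × {p93}, {δ} × {p91, p93}, {δ, ε} × {p93}, {γ} × {p91, p92, p93}, {γ, δ, ε} × {p93}, {δ} × {p91, p92, p93}, {γ, δ} × {p91, p93}, {δ, ε} × {p91, p93}, {γ, δ} × {p91, p92, p93}, {γ, δ, ε} × {p91, p93}, {δ, ε} × {p91, p92, p93}, {γ, δ, ε} × {p91, p92, p93}}; |τ_{X×Y}| = 40.

Enumerate products U × V with U ∈ τ_X, V ∈ τ_Y (deduplicated):
  ∅ × ∅ = {} (∅)
  {γ} × {p93} = {(γ,p93)}
  {δ} × {p93} = {(δ,p93)}
  {γ} × {p91, p93} = {(γ,p91), (γ,p93)}
  {γ, δ} × {p93} = {(γ,p93), (δ,p93)}
  {δ} × {p91, p93} = {(δ,p91), (δ,p93)}
  {δ, ε} × {p93} = {(δ,p93), (ε,p93)}
  {γ} × {p91, p92, p93} = {(γ,p91), (γ,p92), (γ,p93)}
  {γ, δ, ε} × {p93} = {(γ,p93), (δ,p93), (ε,p93)}
  {δ} × {p91, p92, p93} = {(δ,p91), (δ,p92), (δ,p93)}
  {γ, δ} × {p91, p93} = {(γ,p91), (γ,p93), (δ,p91), (δ,p93)}
  {δ, ε} × {p91, p93} = {(δ,p91), (δ,p93), (ε,p91), (ε,p93)}
  {γ, δ} × {p91, p92, p93} = {(γ,p91), (γ,p92), (γ,p93), (δ,p91), (δ,p92), (δ,p93)}
  {γ, δ, ε} × {p91, p93} = {(γ,p91), (γ,p93), (δ,p91), (δ,p93), (ε,p91), (ε,p93)}
  {δ, ε} × {p91, p92, p93} = {(δ,p91), (δ,p92), (δ,p93), (ε,p91), (ε,p92), (ε,p93)}
  {γ, δ, ε} × {p91, p92, p93} = {(γ,p91), (γ,p92), (γ,p93), (δ,p91), (δ,p92), (δ,p93), (ε,p91), (ε,p92), (ε,p93)}
These 16 distinct sets form the basis B.
Close under arbitrary unions to get τ_{X×Y}; counting gives |τ_{X×Y}| = 40.


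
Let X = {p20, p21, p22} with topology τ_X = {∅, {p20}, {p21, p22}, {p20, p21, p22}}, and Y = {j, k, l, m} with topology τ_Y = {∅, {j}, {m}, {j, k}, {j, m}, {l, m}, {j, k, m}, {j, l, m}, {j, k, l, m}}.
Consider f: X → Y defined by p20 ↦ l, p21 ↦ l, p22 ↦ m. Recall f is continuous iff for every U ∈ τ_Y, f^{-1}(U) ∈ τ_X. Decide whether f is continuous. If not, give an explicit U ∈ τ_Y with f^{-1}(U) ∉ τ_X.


f is NOT continuous.

Compute f^{-1}(U) for each U ∈ τ_Y:
  U = ∅: f^{-1}(U) = ∅ ∈ τ_X ✓.
  U = {j}: f^{-1}(U) = ∅ ∈ τ_X ✓.
  U = {m}: f^{-1}(U) = {p22} ∉ τ_X ✗.
  U = {j, k}: f^{-1}(U) = ∅ ∈ τ_X ✓.
  U = {j, m}: f^{-1}(U) = {p22} ∉ τ_X ✗.
  U = {l, m}: f^{-1}(U) = {p20, p21, p22} ∈ τ_X ✓.
  U = {j, k, m}: f^{-1}(U) = {p22} ∉ τ_X ✗.
  U = {j, l, m}: f^{-1}(U) = {p20, p21, p22} ∈ τ_X ✓.
  U = {j, k, l, m}: f^{-1}(U) = {p20, p21, p22} ∈ τ_X ✓.
Found U = {m} with f^{-1}(U) = {p22} not in τ_X. Therefore f is NOT continuous.


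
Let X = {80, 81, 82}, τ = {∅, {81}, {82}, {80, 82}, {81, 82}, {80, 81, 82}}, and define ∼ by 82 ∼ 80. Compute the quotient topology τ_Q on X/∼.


X/∼ = {[80=82], [81]}; |τ_Q| = 4.

Equivalence classes: [80=82], [81].
Quotient map π: X → X/∼ sends 80 ↦ [80=82], 81 ↦ [81], 82 ↦ [80=82].
For each subset V ⊆ X/∼, compute π^{-1}(V) ⊆ X and check whether π^{-1}(V) ∈ τ. V is open in τ_Q iff π^{-1}(V) ∈ τ.
  V = {}: π^{-1}(V) = ∅ ∈ τ ✓.
  V = {[80=82]}: π^{-1}(V) = {80, 82} ∈ τ ✓.
  V = {[81]}: π^{-1}(V) = {81} ∈ τ ✓.
  V = {[80=82], [81]}: π^{-1}(V) = {80, 81, 82} ∈ τ ✓.
Open sets in the quotient: τ_Q = {{}, {[80=82]}, {[81]}, {[80=82], [81]}} (4 elements).


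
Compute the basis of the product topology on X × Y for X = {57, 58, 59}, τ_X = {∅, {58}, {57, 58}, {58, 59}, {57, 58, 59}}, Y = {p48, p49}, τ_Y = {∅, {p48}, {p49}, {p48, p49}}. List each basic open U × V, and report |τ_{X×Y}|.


Basis B = {∅ × ∅, {58} × {p48}, {58} × {p49}, {57, 58} × {p48}, {57, 58} × {p49}, {58} × {p48, p49}, {58, 59} × {p48}, {58, 59} × {p49}, {57, 58, 59} × {p48}, {57, 58, 59} × {p49}, {57, 58} × {p48, p49}, {58, 59} × {p48, p49}, {57, 58, 59} × {p48, p49}}; |τ_{X×Y}| = 25.

Enumerate products U × V with U ∈ τ_X, V ∈ τ_Y (deduplicated):
  ∅ × ∅ = {} (∅)
  {58} × {p48} = {(58,p48)}
  {58} × {p49} = {(58,p49)}
  {57, 58} × {p48} = {(57,p48), (58,p48)}
  {57, 58} × {p49} = {(57,p49), (58,p49)}
  {58} × {p48, p49} = {(58,p48), (58,p49)}
  {58, 59} × {p48} = {(58,p48), (59,p48)}
  {58, 59} × {p49} = {(58,p49), (59,p49)}
  {57, 58, 59} × {p48} = {(57,p48), (58,p48), (59,p48)}
  {57, 58, 59} × {p49} = {(57,p49), (58,p49), (59,p49)}
  {57, 58} × {p48, p49} = {(57,p48), (57,p49), (58,p48), (58,p49)}
  {58, 59} × {p48, p49} = {(58,p48), (58,p49), (59,p48), (59,p49)}
  {57, 58, 59} × {p48, p49} = {(57,p48), (57,p49), (58,p48), (58,p49), (59,p48), (59,p49)}
These 13 distinct sets form the basis B.
Close under arbitrary unions to get τ_{X×Y}; counting gives |τ_{X×Y}| = 25.


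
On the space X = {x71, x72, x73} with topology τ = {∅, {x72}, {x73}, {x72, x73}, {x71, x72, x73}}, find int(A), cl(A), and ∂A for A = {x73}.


int(A) = {x73}, cl(A) = {x71, x73}, ∂A = {x71}.

Closed sets in (X, τ) are complements of opens:
  closed(X, τ) = {∅, {x71}, {x71, x72}, {x71, x73}, {x71, x72, x73}}.
int(A) = ⋃ {U ∈ τ : U ⊆ A}. Opens contained in A: ∅, {x73}.
Taking the union of these: int(A) = {x73}.
cl(A) = ⋂ {C closed : A ⊆ C}. Closed sets containing A: {x71, x73}, {x71, x72, x73}.
Intersecting these: cl(A) = {x71, x73}.
∂A = cl(A) ∖ int(A) = {x71, x73} ∖ {x73} = {x71}.


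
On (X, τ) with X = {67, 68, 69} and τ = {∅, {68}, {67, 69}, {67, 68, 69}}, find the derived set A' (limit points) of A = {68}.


A' = ∅

For each x ∈ X, list the open sets U ∈ τ with x ∈ U, then check whether U ∩ (A ∖ {x}) ≠ ∅ for every such U.
  x = 67: open {67, 69} ∋ x has {67, 69} ∩ (A ∖ {67}) = ∅, so x is NOT a limit point.
  x = 68: open {68} ∋ x has {68} ∩ (A ∖ {68}) = ∅, so x is NOT a limit point.
  x = 69: open {67, 69} ∋ x has {67, 69} ∩ (A ∖ {69}) = ∅, so x is NOT a limit point.
Collecting: A' = ∅.


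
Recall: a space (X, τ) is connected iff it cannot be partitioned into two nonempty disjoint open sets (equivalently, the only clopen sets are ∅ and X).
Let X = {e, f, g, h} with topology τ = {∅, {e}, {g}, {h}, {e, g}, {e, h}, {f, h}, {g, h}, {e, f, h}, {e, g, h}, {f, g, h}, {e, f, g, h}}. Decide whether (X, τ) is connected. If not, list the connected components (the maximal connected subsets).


(X, τ) is disconnected; components = [{e}, {g}, {f, h}].

Find clopen sets (U ∈ τ with X ∖ U ∈ τ):
  U = ∅, X ∖ U = {e, f, g, h} — both open, so U is clopen.
  U = {e}, X ∖ U = {f, g, h} — both open, so U is clopen.
  U = {g}, X ∖ U = {e, f, h} — both open, so U is clopen.
  U = {e, g}, X ∖ U = {f, h} — both open, so U is clopen.
  U = {f, h}, X ∖ U = {e, g} — both open, so U is clopen.
  U = {e, f, h}, X ∖ U = {g} — both open, so U is clopen.
  U = {f, g, h}, X ∖ U = {e} — both open, so U is clopen.
  U = {e, f, g, h}, X ∖ U = ∅ — both open, so U is clopen.
Nontrivial clopen(s) exist: e.g. {e}. So (X, τ) is disconnected.
Compute connected components by grouping points that agree on all clopens:
  component: {e}
  component: {g}
  component: {f, h}


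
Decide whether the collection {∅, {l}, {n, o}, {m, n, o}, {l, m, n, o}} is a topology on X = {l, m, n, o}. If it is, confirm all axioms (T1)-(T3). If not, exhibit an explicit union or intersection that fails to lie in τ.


τ is NOT a topology on X.

Axiom (T1): ∅ ∈ τ? Yes; X ∈ τ? Yes.
Axiom (T2/T3): check pairwise unions and intersections of members of τ.
Counterexample for (T2): {l} ∪ {n, o} = {l, n, o} ∉ τ. Therefore τ is NOT a topology.


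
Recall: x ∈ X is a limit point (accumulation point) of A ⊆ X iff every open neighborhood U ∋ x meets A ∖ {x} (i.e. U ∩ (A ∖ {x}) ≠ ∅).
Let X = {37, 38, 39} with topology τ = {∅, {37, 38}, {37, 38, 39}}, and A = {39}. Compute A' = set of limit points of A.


A' = ∅

For each x ∈ X, list the open sets U ∈ τ with x ∈ U, then check whether U ∩ (A ∖ {x}) ≠ ∅ for every such U.
  x = 37: open {37, 38} ∋ x has {37, 38} ∩ (A ∖ {37}) = ∅, so x is NOT a limit point.
  x = 38: open {37, 38} ∋ x has {37, 38} ∩ (A ∖ {38}) = ∅, so x is NOT a limit point.
  x = 39: open {37, 38, 39} ∋ x has {37, 38, 39} ∩ (A ∖ {39}) = ∅, so x is NOT a limit point.
Collecting: A' = ∅.


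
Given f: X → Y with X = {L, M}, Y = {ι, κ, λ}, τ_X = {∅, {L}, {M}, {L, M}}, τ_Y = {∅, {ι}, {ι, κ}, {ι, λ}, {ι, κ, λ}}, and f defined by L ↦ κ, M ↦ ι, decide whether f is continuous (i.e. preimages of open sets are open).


f IS continuous.

Compute f^{-1}(U) for each U ∈ τ_Y:
  U = ∅: f^{-1}(U) = ∅ ∈ τ_X ✓.
  U = {ι}: f^{-1}(U) = {M} ∈ τ_X ✓.
  U = {ι, κ}: f^{-1}(U) = {L, M} ∈ τ_X ✓.
  U = {ι, λ}: f^{-1}(U) = {M} ∈ τ_X ✓.
  U = {ι, κ, λ}: f^{-1}(U) = {L, M} ∈ τ_X ✓.
Every preimage lies in τ_X, so f IS continuous.


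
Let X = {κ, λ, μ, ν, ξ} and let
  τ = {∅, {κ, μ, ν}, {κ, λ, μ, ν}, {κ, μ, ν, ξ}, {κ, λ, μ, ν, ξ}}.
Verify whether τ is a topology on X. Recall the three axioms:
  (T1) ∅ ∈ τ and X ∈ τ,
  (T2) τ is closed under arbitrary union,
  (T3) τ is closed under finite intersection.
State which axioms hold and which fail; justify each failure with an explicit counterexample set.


τ IS a topology on X.

Axiom (T1): ∅ ∈ τ? Yes; X ∈ τ? Yes.
Axiom (T2/T3): check pairwise unions and intersections of members of τ.
All pairwise intersections and unions checked — each lies in τ. Therefore τ satisfies (T1), (T2), (T3): it IS a topology on X.


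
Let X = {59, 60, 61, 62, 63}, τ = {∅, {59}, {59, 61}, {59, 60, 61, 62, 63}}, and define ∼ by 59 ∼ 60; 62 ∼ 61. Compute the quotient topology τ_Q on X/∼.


X/∼ = {[59=60], [61=62], [63]}; |τ_Q| = 2.

Equivalence classes: [59=60], [61=62], [63].
Quotient map π: X → X/∼ sends 59 ↦ [59=60], 60 ↦ [59=60], 61 ↦ [61=62], 62 ↦ [61=62], 63 ↦ [63].
For each subset V ⊆ X/∼, compute π^{-1}(V) ⊆ X and check whether π^{-1}(V) ∈ τ. V is open in τ_Q iff π^{-1}(V) ∈ τ.
  V = {}: π^{-1}(V) = ∅ ∈ τ ✓.
  V = {[59=60]}: π^{-1}(V) = {59, 60} ∉ τ ✗.
  V = {[61=62]}: π^{-1}(V) = {61, 62} ∉ τ ✗.
  V = {[59=60], [61=62]}: π^{-1}(V) = {59, 60, 61, 62} ∉ τ ✗.
  V = {[63]}: π^{-1}(V) = {63} ∉ τ ✗.
  V = {[59=60], [63]}: π^{-1}(V) = {59, 60, 63} ∉ τ ✗.
  V = {[61=62], [63]}: π^{-1}(V) = {61, 62, 63} ∉ τ ✗.
  V = {[59=60], [61=62], [63]}: π^{-1}(V) = {59, 60, 61, 62, 63} ∈ τ ✓.
Open sets in the quotient: τ_Q = {{}, {[59=60], [61=62], [63]}} (2 elements).


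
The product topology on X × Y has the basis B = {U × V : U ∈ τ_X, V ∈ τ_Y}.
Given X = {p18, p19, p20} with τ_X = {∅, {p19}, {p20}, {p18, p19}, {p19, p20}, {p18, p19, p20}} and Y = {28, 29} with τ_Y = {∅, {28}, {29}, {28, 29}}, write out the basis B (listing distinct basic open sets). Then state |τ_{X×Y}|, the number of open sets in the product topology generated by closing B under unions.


Basis B = {∅ × ∅, {p19} × {28}, {p19} × {29}, {p20} × {28}, {p20} × {29}, {p18, p19} × {28}, {p18, p19} × {29}, {p19} × {28, 29}, {p19, p20} × {28}, {p19, p20} × {29}, {p20} × {28, 29}, {p18, p19, p20} × {28}, {p18, p19, p20} × {29}, {p18, p19} × {28, 29}, {p19, p20} × {28, 29}, {p18, p19, p20} × {28, 29}}; |τ_{X×Y}| = 36.

Enumerate products U × V with U ∈ τ_X, V ∈ τ_Y (deduplicated):
  ∅ × ∅ = {} (∅)
  {p19} × {28} = {(p19,28)}
  {p19} × {29} = {(p19,29)}
  {p20} × {28} = {(p20,28)}
  {p20} × {29} = {(p20,29)}
  {p18, p19} × {28} = {(p18,28), (p19,28)}
  {p18, p19} × {29} = {(p18,29), (p19,29)}
  {p19} × {28, 29} = {(p19,28), (p19,29)}
  {p19, p20} × {28} = {(p19,28), (p20,28)}
  {p19, p20} × {29} = {(p19,29), (p20,29)}
  {p20} × {28, 29} = {(p20,28), (p20,29)}
  {p18, p19, p20} × {28} = {(p18,28), (p19,28), (p20,28)}
  {p18, p19, p20} × {29} = {(p18,29), (p19,29), (p20,29)}
  {p18, p19} × {28, 29} = {(p18,28), (p18,29), (p19,28), (p19,29)}
  {p19, p20} × {28, 29} = {(p19,28), (p19,29), (p20,28), (p20,29)}
  {p18, p19, p20} × {28, 29} = {(p18,28), (p18,29), (p19,28), (p19,29), (p20,28), (p20,29)}
These 16 distinct sets form the basis B.
Close under arbitrary unions to get τ_{X×Y}; counting gives |τ_{X×Y}| = 36.


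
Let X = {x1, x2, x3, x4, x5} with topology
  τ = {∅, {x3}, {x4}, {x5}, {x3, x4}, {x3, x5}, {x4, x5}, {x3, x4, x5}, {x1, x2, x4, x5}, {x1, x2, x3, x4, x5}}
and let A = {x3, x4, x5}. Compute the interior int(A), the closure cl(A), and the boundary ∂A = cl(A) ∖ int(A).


int(A) = {x3, x4, x5}, cl(A) = {x1, x2, x3, x4, x5}, ∂A = {x1, x2}.

Closed sets in (X, τ) are complements of opens:
  closed(X, τ) = {∅, {x3}, {x1, x2}, {x1, x2, x3}, {x1, x2, x4}, {x1, x2, x5}, {x1, x2, x3, x4}, {x1, x2, x3, x5}, {x1, x2, x4, x5}, {x1, x2, x3, x4, x5}}.
int(A) = ⋃ {U ∈ τ : U ⊆ A}. Opens contained in A: ∅, {x3}, {x4}, {x5}, {x3, x4}, {x3, x5}, {x4, x5}, {x3, x4, x5}.
Taking the union of these: int(A) = {x3, x4, x5}.
cl(A) = ⋂ {C closed : A ⊆ C}. Closed sets containing A: {x1, x2, x3, x4, x5}.
Intersecting these: cl(A) = {x1, x2, x3, x4, x5}.
∂A = cl(A) ∖ int(A) = {x1, x2, x3, x4, x5} ∖ {x3, x4, x5} = {x1, x2}.


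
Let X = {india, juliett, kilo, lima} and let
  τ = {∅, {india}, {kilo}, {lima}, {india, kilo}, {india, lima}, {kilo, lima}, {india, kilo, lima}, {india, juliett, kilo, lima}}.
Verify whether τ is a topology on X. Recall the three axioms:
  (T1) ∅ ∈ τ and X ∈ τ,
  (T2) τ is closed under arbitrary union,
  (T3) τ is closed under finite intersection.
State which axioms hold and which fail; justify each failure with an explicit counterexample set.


τ IS a topology on X.

Axiom (T1): ∅ ∈ τ? Yes; X ∈ τ? Yes.
Axiom (T2/T3): check pairwise unions and intersections of members of τ.
All pairwise intersections and unions checked — each lies in τ. Therefore τ satisfies (T1), (T2), (T3): it IS a topology on X.


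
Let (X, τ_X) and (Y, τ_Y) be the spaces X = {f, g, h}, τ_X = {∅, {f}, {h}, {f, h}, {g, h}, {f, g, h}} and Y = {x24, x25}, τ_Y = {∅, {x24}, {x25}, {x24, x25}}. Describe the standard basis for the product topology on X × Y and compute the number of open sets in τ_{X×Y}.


Basis B = {∅ × ∅, {f} × {x24}, {f} × {x25}, {h} × {x24}, {h} × {x25}, {f} × {x24, x25}, {f, h} × {x24}, {f, h} × {x25}, {g, h} × {x24}, {g, h} × {x25}, {h} × {x24, x25}, {f, g, h} × {x24}, {f, g, h} × {x25}, {f, h} × {x24, x25}, {g, h} × {x24, x25}, {f, g, h} × {x24, x25}}; |τ_{X×Y}| = 36.

Enumerate products U × V with U ∈ τ_X, V ∈ τ_Y (deduplicated):
  ∅ × ∅ = {} (∅)
  {f} × {x24} = {(f,x24)}
  {f} × {x25} = {(f,x25)}
  {h} × {x24} = {(h,x24)}
  {h} × {x25} = {(h,x25)}
  {f} × {x24, x25} = {(f,x24), (f,x25)}
  {f, h} × {x24} = {(f,x24), (h,x24)}
  {f, h} × {x25} = {(f,x25), (h,x25)}
  {g, h} × {x24} = {(g,x24), (h,x24)}
  {g, h} × {x25} = {(g,x25), (h,x25)}
  {h} × {x24, x25} = {(h,x24), (h,x25)}
  {f, g, h} × {x24} = {(f,x24), (g,x24), (h,x24)}
  {f, g, h} × {x25} = {(f,x25), (g,x25), (h,x25)}
  {f, h} × {x24, x25} = {(f,x24), (f,x25), (h,x24), (h,x25)}
  {g, h} × {x24, x25} = {(g,x24), (g,x25), (h,x24), (h,x25)}
  {f, g, h} × {x24, x25} = {(f,x24), (f,x25), (g,x24), (g,x25), (h,x24), (h,x25)}
These 16 distinct sets form the basis B.
Close under arbitrary unions to get τ_{X×Y}; counting gives |τ_{X×Y}| = 36.


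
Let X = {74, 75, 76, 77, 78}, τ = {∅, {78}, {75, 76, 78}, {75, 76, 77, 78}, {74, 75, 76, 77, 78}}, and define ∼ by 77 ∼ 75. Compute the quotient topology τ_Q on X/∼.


X/∼ = {[74], [75=77], [76], [78]}; |τ_Q| = 4.

Equivalence classes: [74], [75=77], [76], [78].
Quotient map π: X → X/∼ sends 74 ↦ [74], 75 ↦ [75=77], 76 ↦ [76], 77 ↦ [75=77], 78 ↦ [78].
For each subset V ⊆ X/∼, compute π^{-1}(V) ⊆ X and check whether π^{-1}(V) ∈ τ. V is open in τ_Q iff π^{-1}(V) ∈ τ.
  V = {}: π^{-1}(V) = ∅ ∈ τ ✓.
  V = {[74]}: π^{-1}(V) = {74} ∉ τ ✗.
  V = {[75=77]}: π^{-1}(V) = {75, 77} ∉ τ ✗.
  V = {[74], [75=77]}: π^{-1}(V) = {74, 75, 77} ∉ τ ✗.
  V = {[76]}: π^{-1}(V) = {76} ∉ τ ✗.
  V = {[74], [76]}: π^{-1}(V) = {74, 76} ∉ τ ✗.
  V = {[75=77], [76]}: π^{-1}(V) = {75, 76, 77} ∉ τ ✗.
  V = {[74], [75=77], [76]}: π^{-1}(V) = {74, 75, 76, 77} ∉ τ ✗.
  V = {[78]}: π^{-1}(V) = {78} ∈ τ ✓.
  V = {[74], [78]}: π^{-1}(V) = {74, 78} ∉ τ ✗.
  V = {[75=77], [78]}: π^{-1}(V) = {75, 77, 78} ∉ τ ✗.
  V = {[74], [75=77], [78]}: π^{-1}(V) = {74, 75, 77, 78} ∉ τ ✗.
  V = {[76], [78]}: π^{-1}(V) = {76, 78} ∉ τ ✗.
  V = {[74], [76], [78]}: π^{-1}(V) = {74, 76, 78} ∉ τ ✗.
  V = {[75=77], [76], [78]}: π^{-1}(V) = {75, 76, 77, 78} ∈ τ ✓.
  V = {[74], [75=77], [76], [78]}: π^{-1}(V) = {74, 75, 76, 77, 78} ∈ τ ✓.
Open sets in the quotient: τ_Q = {{}, {[78]}, {[75=77], [76], [78]}, {[74], [75=77], [76], [78]}} (4 elements).


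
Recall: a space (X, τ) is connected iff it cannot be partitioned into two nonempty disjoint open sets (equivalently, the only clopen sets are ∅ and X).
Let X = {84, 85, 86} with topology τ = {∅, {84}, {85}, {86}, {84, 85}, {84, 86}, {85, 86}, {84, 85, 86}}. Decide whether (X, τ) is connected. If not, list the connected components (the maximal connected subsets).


(X, τ) is disconnected; components = [{84}, {85}, {86}].

Find clopen sets (U ∈ τ with X ∖ U ∈ τ):
  U = ∅, X ∖ U = {84, 85, 86} — both open, so U is clopen.
  U = {84}, X ∖ U = {85, 86} — both open, so U is clopen.
  U = {85}, X ∖ U = {84, 86} — both open, so U is clopen.
  U = {86}, X ∖ U = {84, 85} — both open, so U is clopen.
  U = {84, 85}, X ∖ U = {86} — both open, so U is clopen.
  U = {84, 86}, X ∖ U = {85} — both open, so U is clopen.
  U = {85, 86}, X ∖ U = {84} — both open, so U is clopen.
  U = {84, 85, 86}, X ∖ U = ∅ — both open, so U is clopen.
Nontrivial clopen(s) exist: e.g. {84, 86}. So (X, τ) is disconnected.
Compute connected components by grouping points that agree on all clopens:
  component: {84}
  component: {85}
  component: {86}
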